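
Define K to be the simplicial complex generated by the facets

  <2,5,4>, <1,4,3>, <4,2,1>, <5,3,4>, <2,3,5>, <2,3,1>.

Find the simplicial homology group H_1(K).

H_1 = 0.

Take the total order 1 < 2 < 3 < 4 < 5 on the vertex set. Then K (dimension 2) consists of the simplices:

  0-simplices (5): [1], [2], [3], [4], [5]
  1-simplices (9): [1,2], [1,3], [1,4], [2,3], [2,4], [2,5], [3,4], [3,5], [4,5]
  2-simplices (6): [1,2,3], [1,2,4], [1,3,4], [2,3,5], [2,4,5], [3,4,5]

giving chain groups C_0 ≅ Z^5, C_1 ≅ Z^9, C_2 ≅ Z^6.

Boundary ∂_1: C_1 → C_0 sends each edge [p,q] (with p < q) to q − p. For instance
  ∂[2,5] = [5] − [2].
The resulting 5×9 matrix has rank 4, and its Smith normal form has invariant factors (1,1,1,1).

∂_2: C_2 → C_1 maps a triangle to the signed sum of its edges. For instance
  ∂[3,4,5] = [4,5] − [3,5] + [3,4],
  ∂[1,2,3] = [2,3] − [1,3] + [1,2].
The resulting 9×6 matrix has rank 5, and its Smith normal form has invariant factors (1,1,1,1,1).

From H_k ≅ ker(∂_k) / im(∂_{k+1}) we obtain:

  H_1: rank ker ∂_1 − rank ∂_2 = (9 − 4) − 5 = 0, and the invariant factors of ∂_2 are all 1, so H_1 = 0.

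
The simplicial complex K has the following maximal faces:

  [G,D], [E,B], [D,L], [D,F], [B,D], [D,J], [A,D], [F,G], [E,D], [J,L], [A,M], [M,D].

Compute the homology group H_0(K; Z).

H_0 = Z.

We work with the vertex ordering A < B < D < E < F < G < J < L < M. The simplices of K, each written with vertices in increasing order, are:

  0-simplices (9): A, B, D, E, F, G, J, L, M
  1-simplices (12): AD, AM, BD, BE, DE, DF, DG, DJ, DL, DM, FG, JL

Hence C_0 ≅ Z^9, C_1 ≅ Z^12.

Boundary ∂_1: C_1 → C_0 maps an edge to its endpoints' difference, ∂[p,q] = q − p.
As a 9×12 matrix over Z this has rank 8, with invariant factors (1,1,1,1,1,1,1,1).

Now H_k = ker ∂_k / im ∂_{k+1}, so:

  H_0: rank C_0 − rank ∂_1 = 9 − 8 = 1, and the invariant factors of ∂_1 are all 1, so H_0 = Z.

(K is a triangulation of a wedge of 4 circles.)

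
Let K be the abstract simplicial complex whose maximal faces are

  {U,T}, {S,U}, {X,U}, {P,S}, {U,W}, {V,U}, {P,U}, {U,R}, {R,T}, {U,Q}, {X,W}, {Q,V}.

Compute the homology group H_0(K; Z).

H_0 = Z.

We work with the vertex ordering P < Q < R < S < T < U < V < W < X. The simplices of K, each written with vertices in increasing order, are:

  0-simplices (9): P, Q, R, S, T, U, V, W, X
  1-simplices (12): PS, PU, QU, QV, RT, RU, SU, TU, UV, UW, UX, WX

giving chain groups C_0 ≅ Z^9, C_1 ≅ Z^12.

Boundary ∂_1: C_1 → C_0 sends each edge [p,q] (with p < q) to q − p. For instance
  ∂PS = S − P.
This gives a 9×12 integer matrix of rank 8; reducing to Smith normal form yields diagonal entries (1,1,1,1,1,1,1,1).

Computing H_k = (kernel of ∂_k) / (image of ∂_{k+1}):

  H_0: rank C_0 − rank ∂_1 = 9 − 8 = 1, and the invariant factors of ∂_1 are all 1, so H_0 ≅ Z.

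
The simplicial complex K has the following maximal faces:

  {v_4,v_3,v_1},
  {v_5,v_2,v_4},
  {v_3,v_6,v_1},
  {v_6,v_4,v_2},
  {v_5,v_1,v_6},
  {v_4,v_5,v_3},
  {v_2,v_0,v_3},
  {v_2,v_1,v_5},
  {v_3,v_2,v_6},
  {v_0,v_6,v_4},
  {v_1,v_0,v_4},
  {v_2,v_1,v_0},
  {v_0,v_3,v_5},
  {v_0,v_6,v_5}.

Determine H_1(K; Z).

H_1 = Z^2.

Order the vertices as v_0 < v_1 < v_2 < v_3 < v_4 < v_5 < v_6. Listing each simplex with vertices in this order, K has dimension 2 with simplices:

  0-simplices (7): [v_0], [v_1], [v_2], [v_3], [v_4], [v_5], [v_6]
  1-simplices (21): (21 of them)
  2-simplices (14): (14 of them)

giving chain groups C_0 ≅ Z^7, C_1 ≅ Z^21, C_2 ≅ Z^14.

The boundary map ∂_1: C_1 → C_0 is given by ∂[p,q] = [q] − [p]. For instance
  ∂[v_1,v_5] = [v_5] − [v_1].
This gives a 7×21 integer matrix of rank 6; reducing to Smith normal form yields diagonal entries (1,1,1,1,1,1).

The boundary map ∂_2: C_2 → C_1 sends each 2-simplex [p,q,r] to [q,r] − [p,r] + [p,q]. For instance
  ∂[v_1,v_2,v_5] = [v_2,v_5] − [v_1,v_5] + [v_1,v_2],
  ∂[v_1,v_3,v_6] = [v_3,v_6] − [v_1,v_6] + [v_1,v_3].
This gives a 21×14 integer matrix of rank 13; reducing to Smith normal form yields diagonal entries (1,1,1,1,1,1,1,1,1,1,1,1,1).

Reading off H_k = ker ∂_k / im ∂_{k+1}:

  H_1: rank ker ∂_1 − rank ∂_2 = (21 − 6) − 13 = 2, and the invariant factors of ∂_2 are all 1, so H_1 ≅ Z^2.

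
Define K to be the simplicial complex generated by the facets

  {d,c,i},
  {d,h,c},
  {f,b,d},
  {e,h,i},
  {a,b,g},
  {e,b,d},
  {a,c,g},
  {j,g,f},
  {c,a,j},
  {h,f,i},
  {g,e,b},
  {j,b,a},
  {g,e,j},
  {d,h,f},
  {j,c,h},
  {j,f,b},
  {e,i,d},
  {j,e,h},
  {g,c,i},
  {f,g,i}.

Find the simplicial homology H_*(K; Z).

H_0 = Z,  H_1 = Z × Z/2,  H_2 = 0.

K has 10 vertices, 30 edges, 20 triangles.
rank ∂_0 = 0, rank ∂_1 = 9 ⇒ b_0 = 10 − 0 − 9 = 1; all invariant factors of ∂_1 are 1 so no torsion. So H_0 = Z.
rank ∂_1 = 9, rank ∂_2 = 20 ⇒ b_1 = 30 − 9 − 20 = 1; ∂_2 has invariant factor(s) [2] giving torsion. So H_1 = Z × Z/2.
rank ∂_2 = 20, rank ∂_3 = 0 ⇒ b_2 = 20 − 20 − 0 = 0. So H_2 = 0.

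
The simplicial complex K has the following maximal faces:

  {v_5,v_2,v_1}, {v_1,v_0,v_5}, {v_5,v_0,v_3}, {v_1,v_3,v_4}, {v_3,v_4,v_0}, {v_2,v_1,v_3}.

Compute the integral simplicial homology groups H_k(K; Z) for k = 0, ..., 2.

Fix the vertex order v_0 < v_1 < v_2 < v_3 < v_4 < v_5 and write every simplex with vertices in increasing order. Then dim K = 2 and the simplices of K are:

  0-simplices (6): [v_0], [v_1], [v_2], [v_3], [v_4], [v_5]
  1-simplices (12): [v_0,v_1], [v_0,v_3], [v_0,v_4], [v_0,v_5], [v_1,v_2], [v_1,v_3], [v_1,v_4], [v_1,v_5], [v_2,v_3], [v_2,v_5], [v_3,v_4], [v_3,v_5]
  2-simplices (6): [v_0,v_1,v_5], [v_0,v_3,v_4], [v_0,v_3,v_5], [v_1,v_2,v_3], [v_1,v_2,v_5], [v_1,v_3,v_4]

so the chain groups are C_0 ≅ Z^6, C_1 ≅ Z^12, C_2 ≅ Z^6.

Boundary ∂_1: C_1 → C_0 is given by ∂[p,q] = [q] − [p]. For instance
  ∂[v_0,v_5] = [v_5] − [v_0].
The resulting 6×12 matrix has rank 5, and its Smith normal form has invariant factors (1,1,1,1,1).

The boundary map ∂_2: C_2 → C_1 sends each 2-simplex [p,q,r] to [q,r] − [p,r] + [p,q]. For instance
  ∂[v_1,v_3,v_4] = [v_3,v_4] − [v_1,v_4] + [v_1,v_3],
  ∂[v_1,v_2,v_3] = [v_2,v_3] − [v_1,v_3] + [v_1,v_2].
The 12×6 boundary matrix has rank 6 and Smith normal form diag(1,1,1,1,1,1).

From H_k ≅ ker(∂_k) / im(∂_{k+1}) we obtain:

  H_0: rank C_0 − rank ∂_1 = 6 − 5 = 1, and the invariant factors of ∂_1 are all 1, so H_0 = Z.
  H_1: rank ker ∂_1 − rank ∂_2 = (12 − 5) − 6 = 1, and the invariant factors of ∂_2 are all 1, so H_1 = Z.
  H_2: rank ker ∂_2 − rank ∂_3 = (6 − 6) − 0 = 0, and there is no ∂_3, so H_2 = 0.

(K is a triangulation of the cylinder S^1 x I.)

H_0 ≅ Z,  H_1 ≅ Z,  H_2 = 0.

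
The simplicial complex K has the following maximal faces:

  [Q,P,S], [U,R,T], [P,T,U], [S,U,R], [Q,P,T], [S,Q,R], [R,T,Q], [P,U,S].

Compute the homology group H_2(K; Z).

We work with the vertex ordering P < Q < R < S < T < U. The simplices of K, each written with vertices in increasing order, are:

  0-simplices (6): P, Q, R, S, T, U
  1-simplices (12): PQ, PS, PT, PU, QR, QS, QT, RS, RT, RU, SU, TU
  2-simplices (8): PQS, PQT, PSU, PTU, QRS, QRT, RSU, RTU

so the chain groups are C_0 ≅ Z^6, C_1 ≅ Z^12, C_2 ≅ Z^8.

The boundary map ∂_1: C_1 → C_0 sends each edge [p,q] (with p < q) to q − p.
This gives a 6×12 integer matrix of rank 5; reducing to Smith normal form yields diagonal entries (1,1,1,1,1).

Boundary ∂_2: C_2 → C_1 sends each 2-simplex [p,q,r] to [q,r] − [p,r] + [p,q]. For instance
  ∂QRS = RS − QS + QR,
  ∂RSU = SU − RU + RS.
The resulting 12×8 matrix has rank 7, and its Smith normal form has invariant factors (1,1,1,1,1,1,1).

Reading off H_k = ker ∂_k / im ∂_{k+1}:

  H_2: rank ker ∂_2 − rank ∂_3 = (8 − 7) − 0 = 1, and there is no ∂_3, so H_2 = Z.

H_2 ≅ Z.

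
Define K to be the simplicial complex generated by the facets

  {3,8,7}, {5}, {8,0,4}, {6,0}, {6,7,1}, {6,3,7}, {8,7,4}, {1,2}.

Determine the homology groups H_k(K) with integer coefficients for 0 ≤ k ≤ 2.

H_0 ≅ Z^2,  H_1 ≅ Z,  H_2 = 0.

Take the total order 0 < 1 < 2 < 3 < 4 < 5 < 6 < 7 < 8 on the vertex set. Then K (dimension 2) consists of the simplices:

  0-simplices (9): [0], [1], [2], [3], [4], [5], [6], [7], [8]
  1-simplices (13): [0,4], [0,6], [0,8], [1,2], [1,6], [1,7], [3,6], [3,7], [3,8], [4,7], [4,8], [6,7], [7,8]
  2-simplices (5): [0,4,8], [1,6,7], [3,6,7], [3,7,8], [4,7,8]

Hence C_0 ≅ Z^9, C_1 ≅ Z^13, C_2 ≅ Z^5.

Boundary ∂_1: C_1 → C_0 sends each edge [p,q] (with p < q) to q − p. For instance
  ∂[3,7] = [7] − [3].
The 9×13 boundary matrix has rank 7 and Smith normal form diag(1,1,1,1,1,1,1).

Boundary ∂_2: C_2 → C_1 sends each 2-simplex [p,q,r] to [q,r] − [p,r] + [p,q]. For instance
  ∂[3,6,7] = [6,7] − [3,7] + [3,6],
  ∂[0,4,8] = [4,8] − [0,8] + [0,4].
The resulting 13×5 matrix has rank 5, and its Smith normal form has invariant factors (1,1,1,1,1).

From H_k ≅ ker(∂_k) / im(∂_{k+1}) we obtain:

  H_0: rank C_0 − rank ∂_1 = 9 − 7 = 2, and the invariant factors of ∂_1 are all 1, so H_0 ≅ Z^2.
  H_1: rank ker ∂_1 − rank ∂_2 = (13 − 7) − 5 = 1, and the invariant factors of ∂_2 are all 1, so H_1 ≅ Z.
  H_2: rank ker ∂_2 − rank ∂_3 = (5 − 5) − 0 = 0, and there is no ∂_3, so H_2 ≅ 0.

As a check, the Euler characteristic is 9 − 13 + 5 = 1, which agrees with 2 − 1 + 0 = 1.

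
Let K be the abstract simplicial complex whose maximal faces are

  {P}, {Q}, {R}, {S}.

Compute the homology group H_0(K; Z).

H_0 = Z^4.

Fix the vertex order P < Q < R < S and write every simplex with vertices in increasing order. Then dim K = 0 and the simplices of K are:

  0-simplices (4): P, Q, R, S

so the chain groups are C_0 ≅ Z^4.

Reading off H_k = ker ∂_k / im ∂_{k+1}:

  H_0: rank C_0 − rank ∂_1 = 4 − 0 = 4, and there is no ∂_1, so H_0 ≅ Z^4.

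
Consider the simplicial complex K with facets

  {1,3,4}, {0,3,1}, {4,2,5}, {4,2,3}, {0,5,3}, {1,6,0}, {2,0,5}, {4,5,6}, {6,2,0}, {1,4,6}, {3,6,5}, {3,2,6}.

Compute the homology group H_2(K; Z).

Take the total order 0 < 1 < 2 < 3 < 4 < 5 < 6 on the vertex set. Then K (dimension 2) consists of the simplices:

  0-simplices (7): [0], [1], [2], [3], [4], [5], [6]
  1-simplices (18): [0,1], [0,2], [0,3], [0,5], [0,6], [1,3], [1,4], [1,6], [2,3], [2,4], [2,5], [2,6], [3,4], [3,5], [3,6], [4,5], [4,6], [5,6]
  2-simplices (12): [0,1,3], [0,1,6], [0,2,5], [0,2,6], [0,3,5], [1,3,4], [1,4,6], [2,3,4], [2,3,6], [2,4,5], [3,5,6], [4,5,6]

Hence C_0 ≅ Z^7, C_1 ≅ Z^18, C_2 ≅ Z^12.

Boundary ∂_1: C_1 → C_0 maps an edge to its endpoints' difference, ∂[p,q] = q − p. For instance
  ∂[0,6] = [6] − [0].
As a 7×18 matrix over Z this has rank 6, with invariant factors (1,1,1,1,1,1).

∂_2: C_2 → C_1 maps a triangle to the signed sum of its edges. For instance
  ∂[2,3,6] = [3,6] − [2,6] + [2,3],
  ∂[0,2,6] = [2,6] − [0,6] + [0,2].
As a 18×12 matrix over Z this has rank 12, with invariant factors (1,1,1,1,1,1,1,1,1,1,1,2).

Computing H_k = (kernel of ∂_k) / (image of ∂_{k+1}):

  H_2: rank ker ∂_2 − rank ∂_3 = (12 − 12) − 0 = 0, and there is no ∂_3, so H_2 = 0.

H_2 = 0.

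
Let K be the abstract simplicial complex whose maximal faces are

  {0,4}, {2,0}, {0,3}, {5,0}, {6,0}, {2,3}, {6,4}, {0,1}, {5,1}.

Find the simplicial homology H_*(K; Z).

H_0 = Z,  H_1 = Z^3.

K has 7 vertices, 9 edges.
rank ∂_0 = 0, rank ∂_1 = 6 ⇒ b_0 = 7 − 0 − 6 = 1; all invariant factors of ∂_1 are 1 so no torsion. So H_0 = Z.
rank ∂_1 = 6, rank ∂_2 = 0 ⇒ b_1 = 9 − 6 − 0 = 3. So H_1 = Z^3.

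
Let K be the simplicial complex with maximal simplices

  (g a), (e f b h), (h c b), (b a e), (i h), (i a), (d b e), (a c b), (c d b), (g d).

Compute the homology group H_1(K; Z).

We work with the vertex ordering a < b < c < d < e < f < g < h < i. The simplices of K, each written with vertices in increasing order, are:

  0-simplices (9): a, b, c, d, e, f, g, h, i
  1-simplices (18): ab, ac, ae, ag, ai, bc, bd, be, bf, bh, cd, ch, de, dg, ef, eh, fh, hi
  2-simplices (9): abc, abe, bcd, bch, bde, bef, beh, bfh, efh
  3-simplices (1): befh

giving chain groups C_0 ≅ Z^9, C_1 ≅ Z^18, C_2 ≅ Z^9, C_3 ≅ Z^1.

∂_1: C_1 → C_0 maps an edge to its endpoints' difference, ∂[p,q] = q − p. For instance
  ∂hi = i − h.
As a 9×18 matrix over Z this has rank 8, with invariant factors (1,1,1,1,1,1,1,1).

Boundary ∂_2: C_2 → C_1 maps a triangle to the signed sum of its edges. For instance
  ∂bfh = fh − bh + bf,
  ∂beh = eh − bh + be.
This gives a 18×9 integer matrix of rank 8; reducing to Smith normal form yields diagonal entries (1,1,1,1,1,1,1,1).

∂_3: C_3 → C_2 sends each 3-simplex σ to the alternating sum Σ_i (−1)^i (σ with its i-th vertex removed). For instance
  ∂befh = efh − bfh + beh − bef.
The resulting 9×1 matrix has rank 1, and its Smith normal form has invariant factors (1).

Computing H_k = (kernel of ∂_k) / (image of ∂_{k+1}):

  H_1: rank ker ∂_1 − rank ∂_2 = (18 − 8) − 8 = 2, and the invariant factors of ∂_2 are all 1, so H_1 = Z^2.

H_1 = Z^2.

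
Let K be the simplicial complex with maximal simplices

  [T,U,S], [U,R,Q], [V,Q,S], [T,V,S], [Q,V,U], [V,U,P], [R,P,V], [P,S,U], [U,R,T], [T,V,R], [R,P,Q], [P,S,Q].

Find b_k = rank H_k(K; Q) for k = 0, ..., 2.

Fix the vertex order P < Q < R < S < T < U < V and write every simplex with vertices in increasing order. Then dim K = 2 and the simplices of K are:

  0-simplices (7): P, Q, R, S, T, U, V
  1-simplices (18): PQ, PR, PS, PU, PV, QR, QS, QU, QV, RT, RU, RV, ST, SU, SV, TU, TV, UV
  2-simplices (12): PQR, PQS, PRV, PSU, PUV, QRU, QSV, QUV, RTU, RTV, STU, STV

so the chain groups are C_0 ≅ Z^7, C_1 ≅ Z^18, C_2 ≅ Z^12.

The boundary map ∂_1: C_1 → C_0 maps an edge to its endpoints' difference, ∂[p,q] = q − p. For instance
  ∂PR = R − P.
This gives a 7×18 integer matrix of rank 6; reducing to Smith normal form yields diagonal entries (1,1,1,1,1,1).

The boundary map ∂_2: C_2 → C_1 sends each 2-simplex [p,q,r] to [q,r] − [p,r] + [p,q]. For instance
  ∂QUV = UV − QV + QU,
  ∂QRU = RU − QU + QR.
As a 18×12 matrix over Z this has rank 12, with invariant factors (1,1,1,1,1,1,1,1,1,1,1,2).

From H_k ≅ ker(∂_k) / im(∂_{k+1}) we obtain:

  H_0: rank C_0 − rank ∂_1 = 7 − 6 = 1, and the invariant factors of ∂_1 are all 1, so H_0 ≅ Z.
  H_1: rank ker ∂_1 − rank ∂_2 = (18 − 6) − 12 = 0, and ∂_2 has invariant factor 2 > 1, so H_1 ≅ Z/2Z.
  H_2: rank ker ∂_2 − rank ∂_3 = (12 − 12) − 0 = 0, and there is no ∂_3, so H_2 ≅ 0.

As a check, the Euler characteristic is 7 − 18 + 12 = 1, which agrees with 1 − 0 + 0 = 1.

Hence the Betti numbers are b_0 = 1, b_1 = 0, b_2 = 0.

b_0 = 1, b_1 = 0, b_2 = 0.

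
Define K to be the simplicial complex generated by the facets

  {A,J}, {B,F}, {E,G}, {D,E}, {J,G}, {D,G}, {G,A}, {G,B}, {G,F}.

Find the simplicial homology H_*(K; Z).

We work with the vertex ordering A < B < D < E < F < G < J. The simplices of K, each written with vertices in increasing order, are:

  0-simplices (7): A, B, D, E, F, G, J
  1-simplices (9): AG, AJ, BF, BG, DE, DG, EG, FG, GJ

so the chain groups are C_0 ≅ Z^7, C_1 ≅ Z^9.

The boundary map ∂_1: C_1 → C_0 sends each edge [p,q] (with p < q) to q − p. For instance
  ∂AG = G − A.
The 7×9 boundary matrix has rank 6 and Smith normal form diag(1,1,1,1,1,1).

Computing H_k = (kernel of ∂_k) / (image of ∂_{k+1}):

  H_0: rank C_0 − rank ∂_1 = 7 − 6 = 1, and the invariant factors of ∂_1 are all 1, so H_0 ≅ Z.
  H_1: rank ker ∂_1 − rank ∂_2 = (9 − 6) − 0 = 3, and there is no ∂_2, so H_1 ≅ Z^3.

(K is a triangulation of a wedge of 3 circles.)

H_0 ≅ Z,  H_1 ≅ Z^3.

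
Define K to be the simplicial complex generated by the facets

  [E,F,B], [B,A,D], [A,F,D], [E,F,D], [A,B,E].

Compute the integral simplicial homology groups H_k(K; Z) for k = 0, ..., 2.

H_0 = Z,  H_1 = Z,  H_2 = 0.

We work with the vertex ordering A < B < D < E < F. The simplices of K, each written with vertices in increasing order, are:

  0-simplices (5): A, B, D, E, F
  1-simplices (10): AB, AD, AE, AF, BD, BE, BF, DE, DF, EF
  2-simplices (5): ABD, ABE, ADF, BEF, DEF

so the chain groups are C_0 ≅ Z^5, C_1 ≅ Z^10, C_2 ≅ Z^5.

∂_1: C_1 → C_0 sends each edge [p,q] (with p < q) to q − p. For instance
  ∂BE = E − B.
As a 5×10 matrix over Z this has rank 4, with invariant factors (1,1,1,1).

Boundary ∂_2: C_2 → C_1 acts by ∂[p,q,r] = [q,r] − [p,r] + [p,q]. For instance
  ∂ABD = BD − AD + AB,
  ∂ADF = DF − AF + AD.
The 10×5 boundary matrix has rank 5 and Smith normal form diag(1,1,1,1,1).

From H_k ≅ ker(∂_k) / im(∂_{k+1}) we obtain:

  H_0: rank C_0 − rank ∂_1 = 5 − 4 = 1, and the invariant factors of ∂_1 are all 1, so H_0 ≅ Z.
  H_1: rank ker ∂_1 − rank ∂_2 = (10 − 4) − 5 = 1, and the invariant factors of ∂_2 are all 1, so H_1 ≅ Z.
  H_2: rank ker ∂_2 − rank ∂_3 = (5 − 5) − 0 = 0, and there is no ∂_3, so H_2 ≅ 0.

As a check, the Euler characteristic is 5 − 10 + 5 = 0, which agrees with 1 − 1 + 0 = 0.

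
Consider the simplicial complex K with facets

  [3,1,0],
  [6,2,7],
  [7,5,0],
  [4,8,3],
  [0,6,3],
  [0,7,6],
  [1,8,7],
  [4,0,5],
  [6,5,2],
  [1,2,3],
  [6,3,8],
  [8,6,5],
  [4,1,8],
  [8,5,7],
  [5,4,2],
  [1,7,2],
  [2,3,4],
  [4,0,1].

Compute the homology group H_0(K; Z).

K has 9 vertices, 27 edges, 18 triangles.
rank ∂_0 = 0, rank ∂_1 = 8 ⇒ b_0 = 9 − 0 − 8 = 1; all invariant factors of ∂_1 are 1 so no torsion. So H_0 = Z.

H_0 ≅ Z.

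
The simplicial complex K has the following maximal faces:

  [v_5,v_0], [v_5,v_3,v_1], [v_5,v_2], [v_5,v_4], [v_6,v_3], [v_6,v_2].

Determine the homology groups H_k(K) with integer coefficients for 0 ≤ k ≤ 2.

H_0 ≅ Z,  H_1 ≅ Z,  H_2 = 0.

K has 7 vertices, 8 edges, 1 triangle.
rank ∂_0 = 0, rank ∂_1 = 6 ⇒ b_0 = 7 − 0 − 6 = 1; all invariant factors of ∂_1 are 1 so no torsion. So H_0 ≅ Z.
rank ∂_1 = 6, rank ∂_2 = 1 ⇒ b_1 = 8 − 6 − 1 = 1; all invariant factors of ∂_2 are 1 so no torsion. So H_1 ≅ Z.
rank ∂_2 = 1, rank ∂_3 = 0 ⇒ b_2 = 1 − 1 − 0 = 0. So H_2 ≅ 0.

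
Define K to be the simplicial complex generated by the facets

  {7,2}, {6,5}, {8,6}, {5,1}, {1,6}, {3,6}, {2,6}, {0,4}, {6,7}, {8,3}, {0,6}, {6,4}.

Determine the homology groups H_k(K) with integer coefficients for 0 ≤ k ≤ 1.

Fix the vertex order 0 < 1 < 2 < 3 < 4 < 5 < 6 < 7 < 8 and write every simplex with vertices in increasing order. Then dim K = 1 and the simplices of K are:

  0-simplices (9): [0], [1], [2], [3], [4], [5], [6], [7], [8]
  1-simplices (12): [0,4], [0,6], [1,5], [1,6], [2,6], [2,7], [3,6], [3,8], [4,6], [5,6], [6,7], [6,8]

Hence C_0 ≅ Z^9, C_1 ≅ Z^12.

∂_1: C_1 → C_0 maps an edge to its endpoints' difference, ∂[p,q] = q − p. For instance
  ∂[0,6] = [6] − [0].
As a 9×12 matrix over Z this has rank 8, with invariant factors (1,1,1,1,1,1,1,1).

Reading off H_k = ker ∂_k / im ∂_{k+1}:

  H_0: rank C_0 − rank ∂_1 = 9 − 8 = 1, and the invariant factors of ∂_1 are all 1, so H_0 ≅ Z.
  H_1: rank ker ∂_1 − rank ∂_2 = (12 − 8) − 0 = 4, and there is no ∂_2, so H_1 ≅ Z^4.

As a check, the Euler characteristic is 9 − 12 = -3, which agrees with 1 − 4 = -3.
(K is a triangulation of a wedge of 4 circles.)

H_0 = Z,  H_1 = Z^4.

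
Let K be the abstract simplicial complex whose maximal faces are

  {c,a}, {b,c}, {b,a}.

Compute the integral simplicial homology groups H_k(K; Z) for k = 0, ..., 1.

Order the vertices as a < b < c. Listing each simplex with vertices in this order, K has dimension 1 with simplices:

  0-simplices (3): a, b, c
  1-simplices (3): ab, ac, bc

Hence C_0 ≅ Z^3, C_1 ≅ Z^3.

∂_1: C_1 → C_0 maps an edge to its endpoints' difference, ∂[p,q] = q − p. For instance
  ∂bc = c − b.
As a 3×3 matrix over Z this has rank 2, with invariant factors (1,1).

Reading off H_k = ker ∂_k / im ∂_{k+1}:

  H_0: rank C_0 − rank ∂_1 = 3 − 2 = 1, and the invariant factors of ∂_1 are all 1, so H_0 = Z.
  H_1: rank ker ∂_1 − rank ∂_2 = (3 − 2) − 0 = 1, and there is no ∂_2, so H_1 = Z.

As a check, the Euler characteristic is 3 − 3 = 0, which agrees with 1 − 1 = 0.

H_0 ≅ Z,  H_1 ≅ Z.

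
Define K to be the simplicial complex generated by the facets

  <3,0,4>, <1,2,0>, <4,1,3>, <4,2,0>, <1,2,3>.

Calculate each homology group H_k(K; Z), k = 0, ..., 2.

H_0 = Z,  H_1 = Z,  H_2 = 0.

K has 5 vertices, 10 edges, 5 triangles.
rank ∂_0 = 0, rank ∂_1 = 4 ⇒ b_0 = 5 − 0 − 4 = 1; all invariant factors of ∂_1 are 1 so no torsion. So H_0 = Z.
rank ∂_1 = 4, rank ∂_2 = 5 ⇒ b_1 = 10 − 4 − 5 = 1; all invariant factors of ∂_2 are 1 so no torsion. So H_1 = Z.
rank ∂_2 = 5, rank ∂_3 = 0 ⇒ b_2 = 5 − 5 − 0 = 0. So H_2 = 0.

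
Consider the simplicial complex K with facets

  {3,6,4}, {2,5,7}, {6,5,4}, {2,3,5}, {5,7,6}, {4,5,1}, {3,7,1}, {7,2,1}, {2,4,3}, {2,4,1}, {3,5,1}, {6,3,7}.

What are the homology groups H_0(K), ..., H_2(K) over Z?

Order the vertices as 1 < 2 < 3 < 4 < 5 < 6 < 7. Listing each simplex with vertices in this order, K has dimension 2 with simplices:

  0-simplices (7): [1], [2], [3], [4], [5], [6], [7]
  1-simplices (18): [1,2], [1,3], [1,4], [1,5], [1,7], [2,3], [2,4], [2,5], [2,7], [3,4], [3,5], [3,6], [3,7], [4,5], [4,6], [5,6], [5,7], [6,7]
  2-simplices (12): [1,2,4], [1,2,7], [1,3,5], [1,3,7], [1,4,5], [2,3,4], [2,3,5], [2,5,7], [3,4,6], [3,6,7], [4,5,6], [5,6,7]

Hence C_0 ≅ Z^7, C_1 ≅ Z^18, C_2 ≅ Z^12.

Boundary ∂_1: C_1 → C_0 sends each edge [p,q] (with p < q) to q − p. For instance
  ∂[4,5] = [5] − [4].
The resulting 7×18 matrix has rank 6, and its Smith normal form has invariant factors (1,1,1,1,1,1).

Boundary ∂_2: C_2 → C_1 maps a triangle to the signed sum of its edges. For instance
  ∂[2,3,4] = [3,4] − [2,4] + [2,3],
  ∂[3,6,7] = [6,7] − [3,7] + [3,6].
This gives a 18×12 integer matrix of rank 12; reducing to Smith normal form yields diagonal entries (1,1,1,1,1,1,1,1,1,1,1,2).

Reading off H_k = ker ∂_k / im ∂_{k+1}:

  H_0: rank C_0 − rank ∂_1 = 7 − 6 = 1, and the invariant factors of ∂_1 are all 1, so H_0 ≅ Z.
  H_1: rank ker ∂_1 − rank ∂_2 = (18 − 6) − 12 = 0, and ∂_2 has invariant factor 2 > 1, so H_1 ≅ Z/2.
  H_2: rank ker ∂_2 − rank ∂_3 = (12 − 12) − 0 = 0, and there is no ∂_3, so H_2 ≅ 0.

(K is a triangulation of the real projective plane RP^2.)

H_0 ≅ Z,  H_1 ≅ Z/2,  H_2 = 0.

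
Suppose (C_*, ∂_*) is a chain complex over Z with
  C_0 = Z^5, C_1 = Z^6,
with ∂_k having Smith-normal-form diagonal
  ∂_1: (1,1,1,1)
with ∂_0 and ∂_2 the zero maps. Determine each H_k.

H_0 ≅ Z,  H_1 ≅ Z^2.

H_0: b_0 = 5 − 0 − 4 = 1; torsion from ∂_1 factors > 1: none. So H_0 ≅ Z.
H_1: b_1 = 6 − 4 − 0 = 2; torsion from ∂_2 factors > 1: none. So H_1 ≅ Z^2.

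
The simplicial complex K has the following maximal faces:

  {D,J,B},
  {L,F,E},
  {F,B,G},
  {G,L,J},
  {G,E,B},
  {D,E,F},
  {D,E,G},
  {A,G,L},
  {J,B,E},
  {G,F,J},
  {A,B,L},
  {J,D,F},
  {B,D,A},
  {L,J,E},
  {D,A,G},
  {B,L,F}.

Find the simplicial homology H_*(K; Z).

H_0 ≅ Z,  H_1 ≅ Z^2,  H_2 ≅ Z.

Take the total order A < B < D < E < F < G < J < L on the vertex set. Then K (dimension 2) consists of the simplices:

  0-simplices (8): A, B, D, E, F, G, J, L
  1-simplices (24): AB, AD, AG, AL, BD, BE, BF, BG, BJ, BL, DE, DF, DG, DJ, EF, EG, EJ, EL, FG, FJ, FL, GJ, GL, JL
  2-simplices (16): ABD, ABL, ADG, AGL, BDJ, BEG, BEJ, BFG, BFL, DEF, DEG, DFJ, EFL, EJL, FGJ, GJL

so the chain groups are C_0 ≅ Z^8, C_1 ≅ Z^24, C_2 ≅ Z^16.

The boundary map ∂_1: C_1 → C_0 is given by ∂[p,q] = [q] − [p].
This gives a 8×24 integer matrix of rank 7; reducing to Smith normal form yields diagonal entries (1,1,1,1,1,1,1).

The boundary map ∂_2: C_2 → C_1 acts by ∂[p,q,r] = [q,r] − [p,r] + [p,q]. For instance
  ∂DEG = EG − DG + DE,
  ∂BDJ = DJ − BJ + BD.
This gives a 24×16 integer matrix of rank 15; reducing to Smith normal form yields diagonal entries (1,1,1,1,1,1,1,1,1,1,1,1,1,1,1).

Reading off H_k = ker ∂_k / im ∂_{k+1}:

  H_0: rank C_0 − rank ∂_1 = 8 − 7 = 1, and the invariant factors of ∂_1 are all 1, so H_0 = Z.
  H_1: rank ker ∂_1 − rank ∂_2 = (24 − 7) − 15 = 2, and the invariant factors of ∂_2 are all 1, so H_1 = Z^2.
  H_2: rank ker ∂_2 − rank ∂_3 = (16 − 15) − 0 = 1, and there is no ∂_3, so H_2 = Z.

(K is a triangulation of the torus T^2.)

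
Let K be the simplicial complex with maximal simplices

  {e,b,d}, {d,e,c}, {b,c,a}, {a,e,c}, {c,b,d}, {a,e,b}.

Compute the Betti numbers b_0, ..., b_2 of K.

Fix the vertex order a < b < c < d < e and write every simplex with vertices in increasing order. Then dim K = 2 and the simplices of K are:

  0-simplices (5): a, b, c, d, e
  1-simplices (9): ab, ac, ae, bc, bd, be, cd, ce, de
  2-simplices (6): abc, abe, ace, bcd, bde, cde

so the chain groups are C_0 ≅ Z^5, C_1 ≅ Z^9, C_2 ≅ Z^6.

Boundary ∂_1: C_1 → C_0 is given by ∂[p,q] = [q] − [p].
The 5×9 boundary matrix has rank 4 and Smith normal form diag(1,1,1,1).

The boundary map ∂_2: C_2 → C_1 acts by ∂[p,q,r] = [q,r] − [p,r] + [p,q]. For instance
  ∂abe = be − ae + ab,
  ∂bcd = cd − bd + bc.
This gives a 9×6 integer matrix of rank 5; reducing to Smith normal form yields diagonal entries (1,1,1,1,1).

Now H_k = ker ∂_k / im ∂_{k+1}, so:

  H_0: rank C_0 − rank ∂_1 = 5 − 4 = 1, and the invariant factors of ∂_1 are all 1, so H_0 ≅ Z.
  H_1: rank ker ∂_1 − rank ∂_2 = (9 − 4) − 5 = 0, and the invariant factors of ∂_2 are all 1, so H_1 ≅ 0.
  H_2: rank ker ∂_2 − rank ∂_3 = (6 − 5) − 0 = 1, and there is no ∂_3, so H_2 ≅ Z.

Hence the Betti numbers are b_0 = 1, b_1 = 0, b_2 = 1.

b_0 = 1, b_1 = 0, b_2 = 1.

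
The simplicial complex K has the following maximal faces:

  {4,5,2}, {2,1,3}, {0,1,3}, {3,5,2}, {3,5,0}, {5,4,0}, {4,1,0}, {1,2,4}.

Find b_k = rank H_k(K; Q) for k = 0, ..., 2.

b_0 = 1, b_1 = 0, b_2 = 1.

Take the total order 0 < 1 < 2 < 3 < 4 < 5 on the vertex set. Then K (dimension 2) consists of the simplices:

  0-simplices (6): [0], [1], [2], [3], [4], [5]
  1-simplices (12): [0,1], [0,3], [0,4], [0,5], [1,2], [1,3], [1,4], [2,3], [2,4], [2,5], [3,5], [4,5]
  2-simplices (8): [0,1,3], [0,1,4], [0,3,5], [0,4,5], [1,2,3], [1,2,4], [2,3,5], [2,4,5]

giving chain groups C_0 ≅ Z^6, C_1 ≅ Z^12, C_2 ≅ Z^8.

∂_1: C_1 → C_0 sends each edge [p,q] (with p < q) to q − p. For instance
  ∂[3,5] = [5] − [3].
The resulting 6×12 matrix has rank 5, and its Smith normal form has invariant factors (1,1,1,1,1).

Boundary ∂_2: C_2 → C_1 maps a triangle to the signed sum of its edges. For instance
  ∂[0,3,5] = [3,5] − [0,5] + [0,3],
  ∂[0,1,3] = [1,3] − [0,3] + [0,1].
As a 12×8 matrix over Z this has rank 7, with invariant factors (1,1,1,1,1,1,1).

From H_k ≅ ker(∂_k) / im(∂_{k+1}) we obtain:

  H_0: rank C_0 − rank ∂_1 = 6 − 5 = 1, and the invariant factors of ∂_1 are all 1, so H_0 ≅ Z.
  H_1: rank ker ∂_1 − rank ∂_2 = (12 − 5) − 7 = 0, and the invariant factors of ∂_2 are all 1, so H_1 ≅ 0.
  H_2: rank ker ∂_2 − rank ∂_3 = (8 − 7) − 0 = 1, and there is no ∂_3, so H_2 ≅ Z.

As a check, the Euler characteristic is 6 − 12 + 8 = 2, which agrees with 1 − 0 + 1 = 2.

Hence the Betti numbers are b_0 = 1, b_1 = 0, b_2 = 1.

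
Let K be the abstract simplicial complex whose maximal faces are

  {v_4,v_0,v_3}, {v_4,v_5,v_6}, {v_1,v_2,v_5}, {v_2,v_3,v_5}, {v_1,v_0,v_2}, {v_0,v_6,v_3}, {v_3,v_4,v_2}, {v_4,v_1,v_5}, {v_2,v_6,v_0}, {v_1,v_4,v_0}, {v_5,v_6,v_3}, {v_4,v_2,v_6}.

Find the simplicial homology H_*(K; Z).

H_0 = Z,  H_1 = Z_2,  H_2 = 0.

Take the total order v_0 < v_1 < v_2 < v_3 < v_4 < v_5 < v_6 on the vertex set. Then K (dimension 2) consists of the simplices:

  0-simplices (7): [v_0], [v_1], [v_2], [v_3], [v_4], [v_5], [v_6]
  1-simplices (18): (18 of them)
  2-simplices (12): (12 of them)

so the chain groups are C_0 ≅ Z^7, C_1 ≅ Z^18, C_2 ≅ Z^12.

∂_1: C_1 → C_0 is given by ∂[p,q] = [q] − [p]. For instance
  ∂[v_3,v_4] = [v_4] − [v_3].
The resulting 7×18 matrix has rank 6, and its Smith normal form has invariant factors (1,1,1,1,1,1).

The boundary map ∂_2: C_2 → C_1 sends each 2-simplex [p,q,r] to [q,r] − [p,r] + [p,q]. For instance
  ∂[v_0,v_3,v_4] = [v_3,v_4] − [v_0,v_4] + [v_0,v_3],
  ∂[v_4,v_5,v_6] = [v_5,v_6] − [v_4,v_6] + [v_4,v_5].
This gives a 18×12 integer matrix of rank 12; reducing to Smith normal form yields diagonal entries (1,1,1,1,1,1,1,1,1,1,1,2).

From H_k ≅ ker(∂_k) / im(∂_{k+1}) we obtain:

  H_0: rank C_0 − rank ∂_1 = 7 − 6 = 1, and the invariant factors of ∂_1 are all 1, so H_0 = Z.
  H_1: rank ker ∂_1 − rank ∂_2 = (18 − 6) − 12 = 0, and ∂_2 has invariant factor 2 > 1, so H_1 = Z_2.
  H_2: rank ker ∂_2 − rank ∂_3 = (12 − 12) − 0 = 0, and there is no ∂_3, so H_2 = 0.

As a check, the Euler characteristic is 7 − 18 + 12 = 1, which agrees with 1 − 0 + 0 = 1.
(K is a triangulation of the real projective plane RP^2.)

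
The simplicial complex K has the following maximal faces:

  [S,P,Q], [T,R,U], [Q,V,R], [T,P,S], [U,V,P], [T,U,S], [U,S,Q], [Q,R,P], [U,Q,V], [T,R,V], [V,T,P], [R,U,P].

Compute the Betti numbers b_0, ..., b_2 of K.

b_0 = 1, b_1 = 0, b_2 = 0.

We work with the vertex ordering P < Q < R < S < T < U < V. The simplices of K, each written with vertices in increasing order, are:

  0-simplices (7): P, Q, R, S, T, U, V
  1-simplices (18): PQ, PR, PS, PT, PU, PV, QR, QS, QU, QV, RT, RU, RV, ST, SU, TU, TV, UV
  2-simplices (12): PQR, PQS, PRU, PST, PTV, PUV, QRV, QSU, QUV, RTU, RTV, STU

Hence C_0 ≅ Z^7, C_1 ≅ Z^18, C_2 ≅ Z^12.

Boundary ∂_1: C_1 → C_0 sends each edge [p,q] (with p < q) to q − p.
This gives a 7×18 integer matrix of rank 6; reducing to Smith normal form yields diagonal entries (1,1,1,1,1,1).

Boundary ∂_2: C_2 → C_1 acts by ∂[p,q,r] = [q,r] − [p,r] + [p,q]. For instance
  ∂RTU = TU − RU + RT,
  ∂PUV = UV − PV + PU.
As a 18×12 matrix over Z this has rank 12, with invariant factors (1,1,1,1,1,1,1,1,1,1,1,2).

Now H_k = ker ∂_k / im ∂_{k+1}, so:

  H_0: rank C_0 − rank ∂_1 = 7 − 6 = 1, and the invariant factors of ∂_1 are all 1, so H_0 = Z.
  H_1: rank ker ∂_1 − rank ∂_2 = (18 − 6) − 12 = 0, and ∂_2 has invariant factor 2 > 1, so H_1 = Z_2.
  H_2: rank ker ∂_2 − rank ∂_3 = (12 − 12) − 0 = 0, and there is no ∂_3, so H_2 = 0.

(K is a triangulation of the real projective plane RP^2.)

Hence the Betti numbers are b_0 = 1, b_1 = 0, b_2 = 0.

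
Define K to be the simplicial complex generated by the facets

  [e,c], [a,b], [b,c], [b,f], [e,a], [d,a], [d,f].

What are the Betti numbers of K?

b_0 = 1, b_1 = 2.

Order the vertices as a < b < c < d < e < f. Listing each simplex with vertices in this order, K has dimension 1 with simplices:

  0-simplices (6): a, b, c, d, e, f
  1-simplices (7): ab, ad, ae, bc, bf, ce, df

so the chain groups are C_0 ≅ Z^6, C_1 ≅ Z^7.

The boundary map ∂_1: C_1 → C_0 sends each edge [p,q] (with p < q) to q − p. For instance
  ∂ce = e − c.
The 6×7 boundary matrix has rank 5 and Smith normal form diag(1,1,1,1,1).

Now H_k = ker ∂_k / im ∂_{k+1}, so:

  H_0: rank C_0 − rank ∂_1 = 6 − 5 = 1, and the invariant factors of ∂_1 are all 1, so H_0 ≅ Z.
  H_1: rank ker ∂_1 − rank ∂_2 = (7 − 5) − 0 = 2, and there is no ∂_2, so H_1 ≅ Z^2.

As a check, the Euler characteristic is 6 − 7 = -1, which agrees with 1 − 2 = -1.

Hence the Betti numbers are b_0 = 1, b_1 = 2.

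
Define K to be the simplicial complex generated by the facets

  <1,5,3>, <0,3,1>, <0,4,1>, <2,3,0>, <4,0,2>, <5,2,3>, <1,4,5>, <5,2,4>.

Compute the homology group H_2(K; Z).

H_2 = Z.

We work with the vertex ordering 0 < 1 < 2 < 3 < 4 < 5. The simplices of K, each written with vertices in increasing order, are:

  0-simplices (6): [0], [1], [2], [3], [4], [5]
  1-simplices (12): [0,1], [0,2], [0,3], [0,4], [1,3], [1,4], [1,5], [2,3], [2,4], [2,5], [3,5], [4,5]
  2-simplices (8): [0,1,3], [0,1,4], [0,2,3], [0,2,4], [1,3,5], [1,4,5], [2,3,5], [2,4,5]

Hence C_0 ≅ Z^6, C_1 ≅ Z^12, C_2 ≅ Z^8.

Boundary ∂_1: C_1 → C_0 is given by ∂[p,q] = [q] − [p].
The 6×12 boundary matrix has rank 5 and Smith normal form diag(1,1,1,1,1).

Boundary ∂_2: C_2 → C_1 sends each 2-simplex [p,q,r] to [q,r] − [p,r] + [p,q]. For instance
  ∂[2,3,5] = [3,5] − [2,5] + [2,3],
  ∂[0,1,4] = [1,4] − [0,4] + [0,1].
The 12×8 boundary matrix has rank 7 and Smith normal form diag(1,1,1,1,1,1,1).

Now H_k = ker ∂_k / im ∂_{k+1}, so:

  H_2: rank ker ∂_2 − rank ∂_3 = (8 − 7) − 0 = 1, and there is no ∂_3, so H_2 = Z.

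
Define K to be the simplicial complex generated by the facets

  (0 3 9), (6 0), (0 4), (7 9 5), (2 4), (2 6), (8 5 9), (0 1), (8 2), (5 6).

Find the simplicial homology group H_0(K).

H_0 = Z.

Take the total order 0 < 1 < 2 < 3 < 4 < 5 < 6 < 7 < 8 < 9 on the vertex set. Then K (dimension 2) consists of the simplices:

  0-simplices (10): [0], [1], [2], [3], [4], [5], [6], [7], [8], [9]
  1-simplices (15): [0,1], [0,3], [0,4], [0,6], [0,9], [2,4], [2,6], [2,8], [3,9], [5,6], [5,7], [5,8], [5,9], [7,9], [8,9]
  2-simplices (3): [0,3,9], [5,7,9], [5,8,9]

so the chain groups are C_0 ≅ Z^10, C_1 ≅ Z^15, C_2 ≅ Z^3.

Boundary ∂_1: C_1 → C_0 is given by ∂[p,q] = [q] − [p]. For instance
  ∂[0,6] = [6] − [0].
This gives a 10×15 integer matrix of rank 9; reducing to Smith normal form yields diagonal entries (1,1,1,1,1,1,1,1,1).

The boundary map ∂_2: C_2 → C_1 maps a triangle to the signed sum of its edges. For instance
  ∂[5,7,9] = [7,9] − [5,9] + [5,7],
  ∂[5,8,9] = [8,9] − [5,9] + [5,8].
This gives a 15×3 integer matrix of rank 3; reducing to Smith normal form yields diagonal entries (1,1,1).

From H_k ≅ ker(∂_k) / im(∂_{k+1}) we obtain:

  H_0: rank C_0 − rank ∂_1 = 10 − 9 = 1, and the invariant factors of ∂_1 are all 1, so H_0 ≅ Z.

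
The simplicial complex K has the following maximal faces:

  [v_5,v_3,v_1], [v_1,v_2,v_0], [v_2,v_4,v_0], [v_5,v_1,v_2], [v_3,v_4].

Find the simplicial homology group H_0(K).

We work with the vertex ordering v_0 < v_1 < v_2 < v_3 < v_4 < v_5. The simplices of K, each written with vertices in increasing order, are:

  0-simplices (6): [v_0], [v_1], [v_2], [v_3], [v_4], [v_5]
  1-simplices (10): [v_0,v_1], [v_0,v_2], [v_0,v_4], [v_1,v_2], [v_1,v_3], [v_1,v_5], [v_2,v_4], [v_2,v_5], [v_3,v_4], [v_3,v_5]
  2-simplices (4): [v_0,v_1,v_2], [v_0,v_2,v_4], [v_1,v_2,v_5], [v_1,v_3,v_5]

Hence C_0 ≅ Z^6, C_1 ≅ Z^10, C_2 ≅ Z^4.

Boundary ∂_1: C_1 → C_0 sends each edge [p,q] (with p < q) to q − p. For instance
  ∂[v_0,v_1] = [v_1] − [v_0].
This gives a 6×10 integer matrix of rank 5; reducing to Smith normal form yields diagonal entries (1,1,1,1,1).

The boundary map ∂_2: C_2 → C_1 sends each 2-simplex [p,q,r] to [q,r] − [p,r] + [p,q]. For instance
  ∂[v_0,v_1,v_2] = [v_1,v_2] − [v_0,v_2] + [v_0,v_1],
  ∂[v_1,v_2,v_5] = [v_2,v_5] − [v_1,v_5] + [v_1,v_2].
As a 10×4 matrix over Z this has rank 4, with invariant factors (1,1,1,1).

From H_k ≅ ker(∂_k) / im(∂_{k+1}) we obtain:

  H_0: rank C_0 − rank ∂_1 = 6 − 5 = 1, and the invariant factors of ∂_1 are all 1, so H_0 ≅ Z.

H_0 ≅ Z.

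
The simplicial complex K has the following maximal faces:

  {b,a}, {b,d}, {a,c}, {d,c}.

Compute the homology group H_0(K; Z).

Order the vertices as a < b < c < d. Listing each simplex with vertices in this order, K has dimension 1 with simplices:

  0-simplices (4): a, b, c, d
  1-simplices (4): ab, ac, bd, cd

Hence C_0 ≅ Z^4, C_1 ≅ Z^4.

The boundary map ∂_1: C_1 → C_0 is given by ∂[p,q] = [q] − [p]. For instance
  ∂ac = c − a.
The resulting 4×4 matrix has rank 3, and its Smith normal form has invariant factors (1,1,1).

Computing H_k = (kernel of ∂_k) / (image of ∂_{k+1}):

  H_0: rank C_0 − rank ∂_1 = 4 − 3 = 1, and the invariant factors of ∂_1 are all 1, so H_0 = Z.

H_0 ≅ Z.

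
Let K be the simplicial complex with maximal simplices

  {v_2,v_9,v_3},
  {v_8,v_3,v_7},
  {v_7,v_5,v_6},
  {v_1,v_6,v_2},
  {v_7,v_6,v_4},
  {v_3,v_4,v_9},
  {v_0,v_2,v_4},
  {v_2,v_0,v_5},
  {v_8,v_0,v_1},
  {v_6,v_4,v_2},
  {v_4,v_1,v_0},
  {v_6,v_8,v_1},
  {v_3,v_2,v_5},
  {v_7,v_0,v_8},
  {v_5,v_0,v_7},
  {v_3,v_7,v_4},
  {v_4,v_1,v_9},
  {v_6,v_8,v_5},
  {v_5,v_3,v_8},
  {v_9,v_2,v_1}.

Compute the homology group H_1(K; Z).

H_1 = Z × Z/2.

Fix the vertex order v_0 < v_1 < v_2 < v_3 < v_4 < v_5 < v_6 < v_7 < v_8 < v_9 and write every simplex with vertices in increasing order. Then dim K = 2 and the simplices of K are:

  0-simplices (10): [v_0], [v_1], [v_2], [v_3], [v_4], [v_5], [v_6], [v_7], [v_8], [v_9]
  1-simplices (30): (30 of them)
  2-simplices (20): (20 of them)

Hence C_0 ≅ Z^10, C_1 ≅ Z^30, C_2 ≅ Z^20.

The boundary map ∂_1: C_1 → C_0 is given by ∂[p,q] = [q] − [p]. For instance
  ∂[v_1,v_6] = [v_6] − [v_1].
As a 10×30 matrix over Z this has rank 9, with invariant factors (1,1,1,1,1,1,1,1,1).

Boundary ∂_2: C_2 → C_1 acts by ∂[p,q,r] = [q,r] − [p,r] + [p,q]. For instance
  ∂[v_5,v_6,v_8] = [v_6,v_8] − [v_5,v_8] + [v_5,v_6],
  ∂[v_0,v_2,v_4] = [v_2,v_4] − [v_0,v_4] + [v_0,v_2].
As a 30×20 matrix over Z this has rank 20, with invariant factors (1,1,1,1,1,1,1,1,1,1,1,1,1,1,1,1,1,1,1,2).

Computing H_k = (kernel of ∂_k) / (image of ∂_{k+1}):

  H_1: rank ker ∂_1 − rank ∂_2 = (30 − 9) − 20 = 1, and ∂_2 has invariant factor 2 > 1, so H_1 = Z × Z/2.

(K is a triangulation of the Klein bottle.)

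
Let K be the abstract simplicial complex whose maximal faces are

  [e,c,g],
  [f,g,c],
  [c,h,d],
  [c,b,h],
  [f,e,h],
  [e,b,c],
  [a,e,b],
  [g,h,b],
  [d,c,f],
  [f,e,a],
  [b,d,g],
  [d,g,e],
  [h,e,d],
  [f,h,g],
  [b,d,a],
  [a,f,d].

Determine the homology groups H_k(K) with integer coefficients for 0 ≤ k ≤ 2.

Order the vertices as a < b < c < d < e < f < g < h. Listing each simplex with vertices in this order, K has dimension 2 with simplices:

  0-simplices (8): a, b, c, d, e, f, g, h
  1-simplices (24): ab, ad, ae, af, bc, bd, be, bg, bh, cd, ce, cf, cg, ch, de, df, dg, dh, ef, eg, eh, fg, fh, gh
  2-simplices (16): abd, abe, adf, aef, bce, bch, bdg, bgh, cdf, cdh, ceg, cfg, deg, deh, efh, fgh

Hence C_0 ≅ Z^8, C_1 ≅ Z^24, C_2 ≅ Z^16.

∂_1: C_1 → C_0 sends each edge [p,q] (with p < q) to q − p. For instance
  ∂eh = h − e.
The 8×24 boundary matrix has rank 7 and Smith normal form diag(1,1,1,1,1,1,1).

∂_2: C_2 → C_1 acts by ∂[p,q,r] = [q,r] − [p,r] + [p,q]. For instance
  ∂bch = ch − bh + bc,
  ∂cdf = df − cf + cd.
The resulting 24×16 matrix has rank 15, and its Smith normal form has invariant factors (1,1,1,1,1,1,1,1,1,1,1,1,1,1,1).

Reading off H_k = ker ∂_k / im ∂_{k+1}:

  H_0: rank C_0 − rank ∂_1 = 8 − 7 = 1, and the invariant factors of ∂_1 are all 1, so H_0 = Z.
  H_1: rank ker ∂_1 − rank ∂_2 = (24 − 7) − 15 = 2, and the invariant factors of ∂_2 are all 1, so H_1 = Z^2.
  H_2: rank ker ∂_2 − rank ∂_3 = (16 − 15) − 0 = 1, and there is no ∂_3, so H_2 = Z.

(K is a triangulation of the torus T^2.)

H_0 ≅ Z,  H_1 ≅ Z^2,  H_2 ≅ Z.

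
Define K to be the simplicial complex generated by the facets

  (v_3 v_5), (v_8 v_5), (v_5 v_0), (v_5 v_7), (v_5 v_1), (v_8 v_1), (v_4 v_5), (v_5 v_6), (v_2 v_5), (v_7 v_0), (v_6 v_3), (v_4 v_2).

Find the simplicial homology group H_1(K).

H_1 = Z^4.

K has 9 vertices, 12 edges.
rank ∂_1 = 8, rank ∂_2 = 0 ⇒ b_1 = 12 − 8 − 0 = 4. So H_1 = Z^4.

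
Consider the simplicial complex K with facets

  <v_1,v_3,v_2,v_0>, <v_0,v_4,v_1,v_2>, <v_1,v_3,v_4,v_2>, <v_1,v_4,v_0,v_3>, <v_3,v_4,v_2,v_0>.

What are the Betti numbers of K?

K has 5 vertices, 10 edges, 10 triangles, 5 3-simplices.
rank ∂_0 = 0, rank ∂_1 = 4 ⇒ b_0 = 5 − 0 − 4 = 1; all invariant factors of ∂_1 are 1 so no torsion. So H_0 ≅ Z.
rank ∂_1 = 4, rank ∂_2 = 6 ⇒ b_1 = 10 − 4 − 6 = 0; all invariant factors of ∂_2 are 1 so no torsion. So H_1 ≅ 0.
rank ∂_2 = 6, rank ∂_3 = 4 ⇒ b_2 = 10 − 6 − 4 = 0; all invariant factors of ∂_3 are 1 so no torsion. So H_2 ≅ 0.
rank ∂_3 = 4, rank ∂_4 = 0 ⇒ b_3 = 5 − 4 − 0 = 1. So H_3 ≅ Z.

b_0 = 1, b_1 = 0, b_2 = 0, b_3 = 1.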